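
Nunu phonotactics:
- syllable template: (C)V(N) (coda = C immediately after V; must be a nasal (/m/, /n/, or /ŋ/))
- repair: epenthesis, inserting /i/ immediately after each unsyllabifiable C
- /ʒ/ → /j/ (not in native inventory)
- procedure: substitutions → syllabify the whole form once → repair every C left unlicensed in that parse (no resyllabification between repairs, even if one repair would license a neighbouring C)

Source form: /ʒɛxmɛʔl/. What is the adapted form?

Substitution: /ʒ/ → /j/, giving /jɛxmɛʔl/.
The consonants /x/, /ʔ/, /l/ cannot be parsed into a legal (C)V(N) syllable (only a nasal (/m/, /n/, or /ŋ/) is licensed in coda position; onsets are limited to one consonant).
Epenthesis after each stranded consonant: /x/ → /xi/, /ʔ/ → /ʔi/, /l/ → /li/.

jɛximɛʔili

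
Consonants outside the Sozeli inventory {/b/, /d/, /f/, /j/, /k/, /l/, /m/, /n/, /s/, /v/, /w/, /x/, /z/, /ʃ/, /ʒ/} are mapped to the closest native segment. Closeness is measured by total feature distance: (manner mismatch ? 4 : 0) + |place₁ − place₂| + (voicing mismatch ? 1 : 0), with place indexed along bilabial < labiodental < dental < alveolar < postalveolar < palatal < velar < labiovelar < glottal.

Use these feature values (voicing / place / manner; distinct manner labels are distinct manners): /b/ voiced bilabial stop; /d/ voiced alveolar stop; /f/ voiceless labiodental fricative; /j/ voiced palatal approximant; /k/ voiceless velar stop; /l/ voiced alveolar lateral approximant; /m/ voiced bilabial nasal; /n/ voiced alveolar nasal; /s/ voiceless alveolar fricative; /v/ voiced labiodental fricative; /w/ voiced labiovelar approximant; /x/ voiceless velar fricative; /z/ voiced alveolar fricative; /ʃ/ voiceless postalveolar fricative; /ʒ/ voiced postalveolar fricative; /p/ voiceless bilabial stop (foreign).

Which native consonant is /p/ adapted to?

b

/b/ is closest: same manner (stop), place distance 0 (bilabial→bilabial), voicing differs (+1); total 1. Next closest is /d/ at distance 4.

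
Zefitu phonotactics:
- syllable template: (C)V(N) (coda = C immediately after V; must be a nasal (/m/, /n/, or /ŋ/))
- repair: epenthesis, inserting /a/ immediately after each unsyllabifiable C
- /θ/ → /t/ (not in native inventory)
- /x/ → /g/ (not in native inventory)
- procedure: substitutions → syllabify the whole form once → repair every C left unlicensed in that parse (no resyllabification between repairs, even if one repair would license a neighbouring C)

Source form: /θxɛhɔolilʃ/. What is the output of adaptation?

tagɛhɔolilaʃa

Substitution: /θ/ → /t/, /x/ → /g/, giving /tgɛhɔolilʃ/.
The consonants /t/, /l/, /ʃ/ cannot be parsed into a legal (C)V(N) syllable (only a nasal (/m/, /n/, or /ŋ/) is licensed in coda position; onsets are limited to one consonant).
Epenthesis after each stranded consonant: /t/ → /ta/, /l/ → /la/, /ʃ/ → /ʃa/.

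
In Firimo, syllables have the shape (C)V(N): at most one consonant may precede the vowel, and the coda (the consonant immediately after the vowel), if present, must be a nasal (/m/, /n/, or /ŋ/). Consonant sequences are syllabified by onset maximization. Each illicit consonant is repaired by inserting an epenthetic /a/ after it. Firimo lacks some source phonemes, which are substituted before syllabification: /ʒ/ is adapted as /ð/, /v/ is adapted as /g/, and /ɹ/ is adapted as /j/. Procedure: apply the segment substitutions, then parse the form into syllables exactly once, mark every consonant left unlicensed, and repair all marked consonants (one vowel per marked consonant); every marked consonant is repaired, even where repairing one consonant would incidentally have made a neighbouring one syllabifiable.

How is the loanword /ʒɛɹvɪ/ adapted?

Substitution: /ʒ/ → /ð/, /ɹ/ → /j/, /v/ → /g/, giving /ðɛjgɪ/.
Syllabifying with onset maximization leaves /j/ stranded (only a nasal (/m/, /n/, or /ŋ/) is licensed in coda position; onsets are limited to one consonant).
Inserting the epenthetic vowel yields /j/ → /ja/.

ðɛjagɪ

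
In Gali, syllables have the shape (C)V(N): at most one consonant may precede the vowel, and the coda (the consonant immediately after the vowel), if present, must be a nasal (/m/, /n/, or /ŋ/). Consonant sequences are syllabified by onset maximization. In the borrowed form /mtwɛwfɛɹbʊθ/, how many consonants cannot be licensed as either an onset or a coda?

Syllabifying with onset maximization leaves /m/, /t/, /w/, /ɹ/, /θ/ stranded (only a nasal (/m/, /n/, or /ŋ/) is licensed in coda position; onsets are limited to one consonant).

5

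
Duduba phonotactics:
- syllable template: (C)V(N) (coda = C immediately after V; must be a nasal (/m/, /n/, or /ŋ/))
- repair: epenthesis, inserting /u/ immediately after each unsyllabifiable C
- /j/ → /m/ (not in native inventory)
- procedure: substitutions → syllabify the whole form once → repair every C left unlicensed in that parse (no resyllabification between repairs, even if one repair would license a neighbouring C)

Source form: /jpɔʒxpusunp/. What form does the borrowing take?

Substitution: /j/ → /m/, giving /mpɔʒxpusunp/.
Syllabifying with onset maximization leaves /m/, /ʒ/, /x/, /p/ stranded (only a nasal (/m/, /n/, or /ŋ/) is licensed in coda position; onsets are limited to one consonant).
Each unlicensed consonant becomes the onset of a new syllable: /m/ → /mu/, /ʒ/ → /ʒu/, /x/ → /xu/, /p/ → /pu/.

mupɔʒuxupusunpu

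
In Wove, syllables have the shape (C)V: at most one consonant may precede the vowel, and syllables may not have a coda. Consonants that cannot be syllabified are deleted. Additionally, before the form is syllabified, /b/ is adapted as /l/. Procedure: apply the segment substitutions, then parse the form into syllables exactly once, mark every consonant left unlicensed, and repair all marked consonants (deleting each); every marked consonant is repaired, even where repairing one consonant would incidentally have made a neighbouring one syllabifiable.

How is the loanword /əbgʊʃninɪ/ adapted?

Substitution: /b/ → /l/, giving /əlgʊʃninɪ/.
The consonants /l/, /ʃ/ cannot be parsed into a legal (C)V syllable (no codas are permitted; onsets are limited to one consonant).
Deletion applies to /l/, /ʃ/.

əgʊninɪ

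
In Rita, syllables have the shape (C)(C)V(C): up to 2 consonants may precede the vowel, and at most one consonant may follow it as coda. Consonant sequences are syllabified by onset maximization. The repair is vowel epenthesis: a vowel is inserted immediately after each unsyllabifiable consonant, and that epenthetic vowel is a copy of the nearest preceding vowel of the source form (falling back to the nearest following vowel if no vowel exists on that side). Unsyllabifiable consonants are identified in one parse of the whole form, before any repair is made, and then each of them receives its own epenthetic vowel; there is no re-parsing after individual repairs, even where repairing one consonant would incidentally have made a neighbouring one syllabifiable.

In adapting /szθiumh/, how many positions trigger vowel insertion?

The unsyllabifiable consonants are /s/, /h/; each receives one epenthetic vowel.

2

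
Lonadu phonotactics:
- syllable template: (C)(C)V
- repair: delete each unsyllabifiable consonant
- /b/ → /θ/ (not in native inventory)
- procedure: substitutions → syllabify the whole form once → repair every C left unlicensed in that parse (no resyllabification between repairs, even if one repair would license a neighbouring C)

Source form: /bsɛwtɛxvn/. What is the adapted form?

θsɛwtɛ

Substitution: /b/ → /θ/, giving /θsɛwtɛxvn/.
Under (C)(C)V, the unsyllabifiable consonants are /x/, /v/, /n/ (no codas are permitted; onsets may contain at most 2 consonants).
Deletion applies to /x/, /v/, /n/.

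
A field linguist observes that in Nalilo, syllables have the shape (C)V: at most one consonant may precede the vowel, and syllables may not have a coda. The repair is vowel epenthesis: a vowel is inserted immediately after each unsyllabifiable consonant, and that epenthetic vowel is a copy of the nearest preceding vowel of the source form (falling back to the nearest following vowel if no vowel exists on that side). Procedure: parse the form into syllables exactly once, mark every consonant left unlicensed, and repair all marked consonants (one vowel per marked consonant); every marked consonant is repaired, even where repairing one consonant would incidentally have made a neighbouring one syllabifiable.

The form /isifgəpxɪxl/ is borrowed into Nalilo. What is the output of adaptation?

isifigəpəxɪxɪlɪ

Syllabifying with onset maximization leaves /f/, /p/, /x/, /l/ stranded (no codas are permitted; onsets are limited to one consonant).
Inserting the epenthetic vowel yields /f/ → /fi/, /p/ → /pə/, /x/ → /xɪ/, /l/ → /lɪ/.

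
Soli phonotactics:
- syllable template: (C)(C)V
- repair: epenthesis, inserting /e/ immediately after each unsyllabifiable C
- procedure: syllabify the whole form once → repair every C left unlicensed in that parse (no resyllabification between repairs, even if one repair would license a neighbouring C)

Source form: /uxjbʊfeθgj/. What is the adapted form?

uxejbʊfeθegeje

Under (C)(C)V, the unsyllabifiable consonants are /x/, /θ/, /g/, /j/ (no codas are permitted; onsets may contain at most 2 consonants).
Each unlicensed consonant becomes the onset of a new syllable: /x/ → /xe/, /θ/ → /θe/, /g/ → /ge/, /j/ → /je/.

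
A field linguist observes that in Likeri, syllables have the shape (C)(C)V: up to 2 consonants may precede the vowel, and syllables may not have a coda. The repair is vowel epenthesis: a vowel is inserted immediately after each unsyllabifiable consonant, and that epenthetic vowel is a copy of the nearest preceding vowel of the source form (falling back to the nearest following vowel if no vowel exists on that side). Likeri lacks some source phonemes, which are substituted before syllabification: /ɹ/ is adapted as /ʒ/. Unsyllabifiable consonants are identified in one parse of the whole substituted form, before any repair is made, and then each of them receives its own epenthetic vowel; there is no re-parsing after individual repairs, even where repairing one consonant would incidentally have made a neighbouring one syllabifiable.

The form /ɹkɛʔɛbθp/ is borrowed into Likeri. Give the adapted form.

ʒkɛʔɛbɛθɛpɛ

Substitution: /ɹ/ → /ʒ/, giving /ʒkɛʔɛbθp/.
The consonants /b/, /θ/, /p/ cannot be parsed into a legal (C)(C)V syllable (no codas are permitted; onsets may contain at most 2 consonants).
Epenthesis after each stranded consonant: /b/ → /bɛ/, /θ/ → /θɛ/, /p/ → /pɛ/.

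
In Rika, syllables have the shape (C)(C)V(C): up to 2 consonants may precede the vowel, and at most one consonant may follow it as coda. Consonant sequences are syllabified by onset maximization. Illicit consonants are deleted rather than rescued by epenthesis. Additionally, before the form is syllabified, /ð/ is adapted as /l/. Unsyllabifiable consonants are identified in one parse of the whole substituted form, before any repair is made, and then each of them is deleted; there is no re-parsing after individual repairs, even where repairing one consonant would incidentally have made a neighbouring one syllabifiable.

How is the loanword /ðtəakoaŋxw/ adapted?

ltəakoaŋ

Substitution: /ð/ → /l/, giving /ltəakoaŋxw/.
Under (C)(C)V(C), the unsyllabifiable consonants are /x/, /w/ (at most one coda consonant is licensed; onsets may contain at most 2 consonants).
Deletion applies to /x/, /w/.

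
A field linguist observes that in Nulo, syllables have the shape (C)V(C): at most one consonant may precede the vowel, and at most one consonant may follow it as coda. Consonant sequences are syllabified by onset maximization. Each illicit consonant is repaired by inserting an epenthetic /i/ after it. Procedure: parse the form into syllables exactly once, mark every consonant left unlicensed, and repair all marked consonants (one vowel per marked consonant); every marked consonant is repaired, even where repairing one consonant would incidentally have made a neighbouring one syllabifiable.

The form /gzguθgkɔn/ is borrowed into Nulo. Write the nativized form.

Syllabifying with onset maximization leaves /g/, /z/, /g/ stranded (at most one coda consonant is licensed; onsets are limited to one consonant).
Each unlicensed consonant becomes the onset of a new syllable: /g/ → /gi/, /z/ → /zi/, /g/ → /gi/.

giziguθgikɔn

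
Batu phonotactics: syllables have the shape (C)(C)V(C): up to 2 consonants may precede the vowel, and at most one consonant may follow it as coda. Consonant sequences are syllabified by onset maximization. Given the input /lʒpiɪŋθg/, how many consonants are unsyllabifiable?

3

The consonants /l/, /θ/, /g/ cannot be parsed into a legal (C)(C)V(C) syllable (at most one coda consonant is licensed; onsets may contain at most 2 consonants).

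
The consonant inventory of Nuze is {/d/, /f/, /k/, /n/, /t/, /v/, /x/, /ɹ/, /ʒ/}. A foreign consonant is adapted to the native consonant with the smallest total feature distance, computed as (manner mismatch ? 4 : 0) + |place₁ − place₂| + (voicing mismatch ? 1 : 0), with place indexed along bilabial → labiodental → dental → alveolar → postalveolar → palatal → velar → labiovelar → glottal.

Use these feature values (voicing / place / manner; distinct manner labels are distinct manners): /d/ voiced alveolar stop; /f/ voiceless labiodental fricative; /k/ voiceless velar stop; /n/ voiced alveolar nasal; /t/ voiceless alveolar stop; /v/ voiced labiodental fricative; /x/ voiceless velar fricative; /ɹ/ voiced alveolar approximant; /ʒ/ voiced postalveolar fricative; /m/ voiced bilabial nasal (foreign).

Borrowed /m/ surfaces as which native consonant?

/n/ is closest: same manner (nasal), place distance 3 (bilabial→alveolar), same voicing; total 3. Next closest is /v/ at distance 5.

n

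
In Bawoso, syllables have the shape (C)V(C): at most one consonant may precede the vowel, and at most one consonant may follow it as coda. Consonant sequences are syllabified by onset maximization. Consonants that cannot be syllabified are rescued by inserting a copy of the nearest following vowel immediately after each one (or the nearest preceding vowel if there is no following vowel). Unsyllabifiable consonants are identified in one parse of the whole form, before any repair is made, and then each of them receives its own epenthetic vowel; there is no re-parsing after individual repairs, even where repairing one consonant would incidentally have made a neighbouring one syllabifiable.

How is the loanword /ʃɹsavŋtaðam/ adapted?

ʃaɹasavŋataðam

The consonants /ʃ/, /ɹ/, /ŋ/ cannot be parsed into a legal (C)V(C) syllable (at most one coda consonant is licensed; onsets are limited to one consonant).
Epenthesis after each stranded consonant: /ʃ/ → /ʃa/, /ɹ/ → /ɹa/, /ŋ/ → /ŋa/.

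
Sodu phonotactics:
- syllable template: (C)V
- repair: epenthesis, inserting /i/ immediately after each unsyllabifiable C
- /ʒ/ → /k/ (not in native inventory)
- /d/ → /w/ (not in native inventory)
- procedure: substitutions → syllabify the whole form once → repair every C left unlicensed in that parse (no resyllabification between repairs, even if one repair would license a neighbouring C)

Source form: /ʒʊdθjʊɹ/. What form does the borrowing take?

kʊwiθijʊɹi

Substitution: /ʒ/ → /k/, /d/ → /w/, giving /kʊwθjʊɹ/.
The consonants /w/, /θ/, /ɹ/ cannot be parsed into a legal (C)V syllable (no codas are permitted; onsets are limited to one consonant).
Each unlicensed consonant becomes the onset of a new syllable: /w/ → /wi/, /θ/ → /θi/, /ɹ/ → /ɹi/.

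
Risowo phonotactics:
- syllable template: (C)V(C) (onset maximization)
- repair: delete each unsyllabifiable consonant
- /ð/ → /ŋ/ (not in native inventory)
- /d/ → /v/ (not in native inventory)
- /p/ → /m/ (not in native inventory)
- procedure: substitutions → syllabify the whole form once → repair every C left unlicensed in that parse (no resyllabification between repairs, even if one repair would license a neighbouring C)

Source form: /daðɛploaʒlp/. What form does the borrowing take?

Substitution: /d/ → /v/, /ð/ → /ŋ/, /p/ → /m/, giving /vaŋɛmloaʒlm/.
Syllabifying with onset maximization leaves /l/, /m/ stranded (at most one coda consonant is licensed; onsets are limited to one consonant).
Each unlicensed consonant is deleted: /l/, /m/.

vaŋɛmloaʒ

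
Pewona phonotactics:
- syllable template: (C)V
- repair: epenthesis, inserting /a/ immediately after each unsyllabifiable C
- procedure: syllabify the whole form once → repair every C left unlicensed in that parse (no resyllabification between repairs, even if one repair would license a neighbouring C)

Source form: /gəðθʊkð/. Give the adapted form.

Under (C)V, the unsyllabifiable consonants are /ð/, /k/, /ð/ (no codas are permitted; onsets are limited to one consonant).
Inserting the epenthetic vowel yields /ð/ → /ða/, /k/ → /ka/, /ð/ → /ða/.

gəðaθʊkaða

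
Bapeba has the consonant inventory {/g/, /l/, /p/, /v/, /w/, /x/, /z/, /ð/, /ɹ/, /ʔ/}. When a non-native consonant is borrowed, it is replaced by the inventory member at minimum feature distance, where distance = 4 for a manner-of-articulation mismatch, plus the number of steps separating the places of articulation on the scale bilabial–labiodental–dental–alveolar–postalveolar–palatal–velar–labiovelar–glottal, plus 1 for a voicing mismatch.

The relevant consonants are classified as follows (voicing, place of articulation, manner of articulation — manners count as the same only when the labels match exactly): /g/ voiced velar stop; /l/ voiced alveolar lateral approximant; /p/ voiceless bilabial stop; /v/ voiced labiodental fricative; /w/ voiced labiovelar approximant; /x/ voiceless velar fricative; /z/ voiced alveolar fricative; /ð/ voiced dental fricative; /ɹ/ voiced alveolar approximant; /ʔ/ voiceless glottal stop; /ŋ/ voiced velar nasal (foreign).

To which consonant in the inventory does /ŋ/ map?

g

/g/ is closest: manner differs (nasal→stop, +4), place distance 0 (velar→velar), same voicing; total 4. Next closest is /w/ at distance 5.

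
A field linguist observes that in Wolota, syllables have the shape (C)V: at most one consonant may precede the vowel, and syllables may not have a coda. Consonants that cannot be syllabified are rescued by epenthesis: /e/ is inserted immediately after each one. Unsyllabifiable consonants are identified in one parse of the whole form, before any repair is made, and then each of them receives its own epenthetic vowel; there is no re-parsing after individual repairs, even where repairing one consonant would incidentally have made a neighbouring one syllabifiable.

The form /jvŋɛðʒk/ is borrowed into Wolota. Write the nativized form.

Under (C)V, the unsyllabifiable consonants are /j/, /v/, /ð/, /ʒ/, /k/ (no codas are permitted; onsets are limited to one consonant).
Inserting the epenthetic vowel yields /j/ → /je/, /v/ → /ve/, /ð/ → /ðe/, /ʒ/ → /ʒe/, /k/ → /ke/.

jeveŋɛðeʒeke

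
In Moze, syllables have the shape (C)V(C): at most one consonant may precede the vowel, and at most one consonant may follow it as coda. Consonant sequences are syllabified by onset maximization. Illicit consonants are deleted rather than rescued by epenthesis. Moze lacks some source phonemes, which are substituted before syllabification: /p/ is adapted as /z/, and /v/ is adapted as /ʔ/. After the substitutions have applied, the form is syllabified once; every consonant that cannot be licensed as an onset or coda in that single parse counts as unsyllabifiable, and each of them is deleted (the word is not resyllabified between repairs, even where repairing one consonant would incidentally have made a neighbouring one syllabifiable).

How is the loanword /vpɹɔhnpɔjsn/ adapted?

Substitution: /v/ → /ʔ/, /p/ → /z/, giving /ʔzɹɔhnzɔjsn/.
Under (C)V(C), the unsyllabifiable consonants are /ʔ/, /z/, /n/, /s/, /n/ (at most one coda consonant is licensed; onsets are limited to one consonant).
Deleting the stranded consonants removes /ʔ/, /z/, /n/, /s/, /n/.

ɹɔhzɔj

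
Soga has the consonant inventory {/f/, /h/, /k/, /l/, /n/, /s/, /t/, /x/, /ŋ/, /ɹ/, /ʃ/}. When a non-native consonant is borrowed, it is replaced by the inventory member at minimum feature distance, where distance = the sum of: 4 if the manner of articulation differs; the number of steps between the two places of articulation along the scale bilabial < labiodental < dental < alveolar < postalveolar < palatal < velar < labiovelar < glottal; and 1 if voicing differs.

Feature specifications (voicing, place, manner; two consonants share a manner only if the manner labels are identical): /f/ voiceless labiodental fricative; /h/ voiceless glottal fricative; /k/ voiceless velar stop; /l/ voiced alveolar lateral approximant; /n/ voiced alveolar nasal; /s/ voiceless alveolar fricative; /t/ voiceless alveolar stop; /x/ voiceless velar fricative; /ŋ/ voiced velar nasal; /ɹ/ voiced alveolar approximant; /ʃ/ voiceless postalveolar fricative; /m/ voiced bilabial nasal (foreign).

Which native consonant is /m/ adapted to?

n

/n/ is closest: same manner (nasal), place distance 3 (bilabial→alveolar), same voicing; total 3. Next closest is /f/ at distance 6.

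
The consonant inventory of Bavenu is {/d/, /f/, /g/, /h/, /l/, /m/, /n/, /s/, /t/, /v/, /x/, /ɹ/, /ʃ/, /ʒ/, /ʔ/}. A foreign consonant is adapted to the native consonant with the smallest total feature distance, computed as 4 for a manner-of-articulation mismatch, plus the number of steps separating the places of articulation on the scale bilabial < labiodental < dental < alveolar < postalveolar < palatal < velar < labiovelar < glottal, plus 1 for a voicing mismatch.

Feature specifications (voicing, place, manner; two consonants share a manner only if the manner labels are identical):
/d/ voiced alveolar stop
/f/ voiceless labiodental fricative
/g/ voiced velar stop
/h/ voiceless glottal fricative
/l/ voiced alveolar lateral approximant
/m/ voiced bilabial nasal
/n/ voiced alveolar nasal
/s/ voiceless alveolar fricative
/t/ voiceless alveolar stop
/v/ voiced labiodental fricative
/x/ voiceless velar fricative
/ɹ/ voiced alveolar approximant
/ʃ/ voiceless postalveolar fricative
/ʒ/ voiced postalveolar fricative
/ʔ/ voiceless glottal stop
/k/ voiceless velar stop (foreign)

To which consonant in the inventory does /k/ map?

g

/g/ is closest: same manner (stop), place distance 0 (velar→velar), voicing differs (+1); total 1. Next closest is /ʔ/ at distance 2.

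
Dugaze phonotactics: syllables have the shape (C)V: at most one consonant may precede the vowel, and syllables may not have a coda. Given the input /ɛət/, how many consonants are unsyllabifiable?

1

Syllabifying with onset maximization leaves /t/ stranded (no codas are permitted; onsets are limited to one consonant).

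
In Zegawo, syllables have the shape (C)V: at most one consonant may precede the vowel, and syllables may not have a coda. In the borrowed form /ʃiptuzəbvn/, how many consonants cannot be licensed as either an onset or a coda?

The consonants /p/, /b/, /v/, /n/ cannot be parsed into a legal (C)V syllable (no codas are permitted; onsets are limited to one consonant).

4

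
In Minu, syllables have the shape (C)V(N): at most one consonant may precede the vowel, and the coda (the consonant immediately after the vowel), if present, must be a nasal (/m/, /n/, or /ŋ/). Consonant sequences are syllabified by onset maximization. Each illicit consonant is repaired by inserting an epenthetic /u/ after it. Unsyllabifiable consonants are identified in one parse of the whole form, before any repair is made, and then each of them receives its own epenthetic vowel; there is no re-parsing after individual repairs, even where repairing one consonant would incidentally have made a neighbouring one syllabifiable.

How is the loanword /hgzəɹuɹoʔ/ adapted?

The consonants /h/, /g/, /ʔ/ cannot be parsed into a legal (C)V(N) syllable (only a nasal (/m/, /n/, or /ŋ/) is licensed in coda position; onsets are limited to one consonant).
Each unlicensed consonant becomes the onset of a new syllable: /h/ → /hu/, /g/ → /gu/, /ʔ/ → /ʔu/.

huguzəɹuɹoʔu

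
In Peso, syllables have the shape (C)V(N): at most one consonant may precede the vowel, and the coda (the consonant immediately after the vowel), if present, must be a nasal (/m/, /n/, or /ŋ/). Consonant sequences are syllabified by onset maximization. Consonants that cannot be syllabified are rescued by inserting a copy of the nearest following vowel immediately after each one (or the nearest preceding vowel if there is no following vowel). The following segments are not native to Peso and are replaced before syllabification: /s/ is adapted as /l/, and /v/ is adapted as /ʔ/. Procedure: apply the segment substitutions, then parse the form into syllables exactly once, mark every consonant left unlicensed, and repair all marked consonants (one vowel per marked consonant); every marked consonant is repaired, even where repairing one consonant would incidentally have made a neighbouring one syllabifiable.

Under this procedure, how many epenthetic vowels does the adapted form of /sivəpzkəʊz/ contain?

3

After substitution the input is /liʔəpzkəʊz/.
The unsyllabifiable consonants are /p/, /z/, /z/; each receives one epenthetic vowel.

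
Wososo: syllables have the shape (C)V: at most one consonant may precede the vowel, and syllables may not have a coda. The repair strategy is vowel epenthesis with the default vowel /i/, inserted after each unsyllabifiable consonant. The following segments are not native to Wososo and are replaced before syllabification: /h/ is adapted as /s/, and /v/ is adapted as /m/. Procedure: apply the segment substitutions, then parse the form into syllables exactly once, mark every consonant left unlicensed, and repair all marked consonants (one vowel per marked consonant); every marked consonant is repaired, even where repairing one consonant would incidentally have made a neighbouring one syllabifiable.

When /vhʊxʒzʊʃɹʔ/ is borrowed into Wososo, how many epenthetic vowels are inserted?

After substitution the input is /msʊxʒzʊʃɹʔ/.
The unsyllabifiable consonants are /m/, /x/, /ʒ/, /ʃ/, /ɹ/, /ʔ/; each receives one epenthetic vowel.

6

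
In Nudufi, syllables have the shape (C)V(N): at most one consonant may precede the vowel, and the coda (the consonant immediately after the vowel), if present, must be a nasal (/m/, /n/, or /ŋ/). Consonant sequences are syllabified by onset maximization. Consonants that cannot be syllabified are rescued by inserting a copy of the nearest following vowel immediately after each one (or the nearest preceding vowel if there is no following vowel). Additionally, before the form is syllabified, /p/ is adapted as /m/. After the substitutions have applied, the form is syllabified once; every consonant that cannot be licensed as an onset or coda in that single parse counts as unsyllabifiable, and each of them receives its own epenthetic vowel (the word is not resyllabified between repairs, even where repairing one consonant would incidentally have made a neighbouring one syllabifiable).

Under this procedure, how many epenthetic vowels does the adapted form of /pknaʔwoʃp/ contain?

After substitution the input is /mknaʔwoʃm/.
The unsyllabifiable consonants are /m/, /k/, /ʔ/, /ʃ/, /m/; each receives one epenthetic vowel.

5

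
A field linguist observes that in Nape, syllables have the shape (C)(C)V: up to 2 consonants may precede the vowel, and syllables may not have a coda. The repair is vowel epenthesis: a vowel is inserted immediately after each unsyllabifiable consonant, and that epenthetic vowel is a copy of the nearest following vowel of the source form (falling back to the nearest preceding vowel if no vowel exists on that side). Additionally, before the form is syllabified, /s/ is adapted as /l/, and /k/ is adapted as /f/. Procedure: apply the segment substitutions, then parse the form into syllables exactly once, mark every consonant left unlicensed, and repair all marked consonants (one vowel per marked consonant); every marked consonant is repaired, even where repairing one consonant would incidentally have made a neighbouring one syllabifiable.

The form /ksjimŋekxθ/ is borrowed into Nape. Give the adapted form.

filjimŋefexeθe

Substitution: /k/ → /f/, /s/ → /l/, giving /fljimŋefxθ/.
Under (C)(C)V, the unsyllabifiable consonants are /f/, /f/, /x/, /θ/ (no codas are permitted; onsets may contain at most 2 consonants).
Inserting the epenthetic vowel yields /f/ → /fi/, /f/ → /fe/, /x/ → /xe/, /θ/ → /θe/.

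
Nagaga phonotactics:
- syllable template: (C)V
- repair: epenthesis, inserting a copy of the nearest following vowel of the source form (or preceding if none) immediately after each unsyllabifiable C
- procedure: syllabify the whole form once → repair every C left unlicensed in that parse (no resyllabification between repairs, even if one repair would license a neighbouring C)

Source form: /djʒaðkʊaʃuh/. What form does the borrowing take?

dajaʒaðʊkʊaʃuhu

The consonants /d/, /j/, /ð/, /h/ cannot be parsed into a legal (C)V syllable (no codas are permitted; onsets are limited to one consonant).
Inserting the epenthetic vowel yields /d/ → /da/, /j/ → /ja/, /ð/ → /ðʊ/, /h/ → /hu/.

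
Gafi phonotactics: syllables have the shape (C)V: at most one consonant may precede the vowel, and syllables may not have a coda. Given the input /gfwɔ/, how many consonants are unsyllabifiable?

2

Syllabifying with onset maximization leaves /g/, /f/ stranded (no codas are permitted; onsets are limited to one consonant).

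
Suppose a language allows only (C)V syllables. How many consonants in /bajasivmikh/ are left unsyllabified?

3

The consonants /v/, /k/, /h/ cannot be parsed into a legal (C)V syllable (no codas are permitted; onsets are limited to one consonant).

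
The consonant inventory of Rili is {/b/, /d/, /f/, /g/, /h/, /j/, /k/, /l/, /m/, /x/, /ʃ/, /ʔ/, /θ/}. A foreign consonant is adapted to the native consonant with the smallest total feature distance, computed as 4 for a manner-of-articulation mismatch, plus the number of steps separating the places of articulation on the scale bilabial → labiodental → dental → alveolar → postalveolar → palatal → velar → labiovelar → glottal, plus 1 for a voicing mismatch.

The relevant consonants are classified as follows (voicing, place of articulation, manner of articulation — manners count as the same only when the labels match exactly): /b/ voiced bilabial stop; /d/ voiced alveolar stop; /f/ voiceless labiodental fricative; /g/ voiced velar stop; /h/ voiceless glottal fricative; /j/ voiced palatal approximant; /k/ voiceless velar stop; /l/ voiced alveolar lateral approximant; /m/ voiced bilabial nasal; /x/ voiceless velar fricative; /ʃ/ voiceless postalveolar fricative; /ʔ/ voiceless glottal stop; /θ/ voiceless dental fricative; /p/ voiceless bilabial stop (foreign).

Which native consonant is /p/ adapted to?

b

/b/ is closest: same manner (stop), place distance 0 (bilabial→bilabial), voicing differs (+1); total 1. Next closest is /d/ at distance 4.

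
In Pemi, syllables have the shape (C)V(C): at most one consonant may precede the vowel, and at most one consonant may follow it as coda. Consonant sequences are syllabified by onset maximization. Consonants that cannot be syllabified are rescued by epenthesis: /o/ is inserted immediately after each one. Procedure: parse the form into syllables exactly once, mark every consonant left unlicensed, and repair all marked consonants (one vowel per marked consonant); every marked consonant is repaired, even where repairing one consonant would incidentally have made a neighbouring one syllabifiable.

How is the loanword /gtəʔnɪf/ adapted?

Syllabifying with onset maximization leaves /g/ stranded (at most one coda consonant is licensed; onsets are limited to one consonant).
Inserting the epenthetic vowel yields /g/ → /go/.

gotəʔnɪf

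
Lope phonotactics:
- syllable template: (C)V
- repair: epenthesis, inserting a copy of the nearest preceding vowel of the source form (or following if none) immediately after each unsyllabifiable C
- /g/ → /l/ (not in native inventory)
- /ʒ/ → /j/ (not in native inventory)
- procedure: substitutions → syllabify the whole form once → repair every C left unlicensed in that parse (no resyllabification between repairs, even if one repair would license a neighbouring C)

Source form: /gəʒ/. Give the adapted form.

ləjə

Substitution: /g/ → /l/, /ʒ/ → /j/, giving /ləj/.
The consonants /j/ cannot be parsed into a legal (C)V syllable (no codas are permitted; onsets are limited to one consonant).
Epenthesis after each stranded consonant: /j/ → /jə/.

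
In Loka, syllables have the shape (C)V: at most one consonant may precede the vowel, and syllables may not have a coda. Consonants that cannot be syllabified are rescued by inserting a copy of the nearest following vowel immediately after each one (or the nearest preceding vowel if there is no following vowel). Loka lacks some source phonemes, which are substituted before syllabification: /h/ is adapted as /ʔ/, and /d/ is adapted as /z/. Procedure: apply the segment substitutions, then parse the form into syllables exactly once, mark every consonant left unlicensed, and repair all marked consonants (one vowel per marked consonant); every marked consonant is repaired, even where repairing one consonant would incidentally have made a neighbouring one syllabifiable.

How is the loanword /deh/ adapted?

zeʔe

Substitution: /d/ → /z/, /h/ → /ʔ/, giving /zeʔ/.
Syllabifying with onset maximization leaves /ʔ/ stranded (no codas are permitted; onsets are limited to one consonant).
Epenthesis after each stranded consonant: /ʔ/ → /ʔe/.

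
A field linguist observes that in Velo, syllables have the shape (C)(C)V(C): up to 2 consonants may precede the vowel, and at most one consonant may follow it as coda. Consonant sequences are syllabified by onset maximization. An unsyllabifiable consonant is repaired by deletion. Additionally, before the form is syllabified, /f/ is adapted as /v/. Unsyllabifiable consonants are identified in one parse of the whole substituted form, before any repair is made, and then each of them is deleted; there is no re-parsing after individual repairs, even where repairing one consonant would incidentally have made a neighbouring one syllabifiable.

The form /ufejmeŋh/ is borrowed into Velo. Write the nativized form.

Substitution: /f/ → /v/, giving /uvejmeŋh/.
The consonants /h/ cannot be parsed into a legal (C)(C)V(C) syllable (at most one coda consonant is licensed; onsets may contain at most 2 consonants).
Deleting the stranded consonants removes /h/.

uvejmeŋ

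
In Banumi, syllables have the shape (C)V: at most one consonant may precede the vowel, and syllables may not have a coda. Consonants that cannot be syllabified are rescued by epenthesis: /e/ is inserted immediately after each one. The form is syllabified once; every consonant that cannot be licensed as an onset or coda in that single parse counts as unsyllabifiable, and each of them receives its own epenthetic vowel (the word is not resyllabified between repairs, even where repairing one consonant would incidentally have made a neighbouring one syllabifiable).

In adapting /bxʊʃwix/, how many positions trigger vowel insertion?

The unsyllabifiable consonants are /b/, /ʃ/, /x/; each receives one epenthetic vowel.

3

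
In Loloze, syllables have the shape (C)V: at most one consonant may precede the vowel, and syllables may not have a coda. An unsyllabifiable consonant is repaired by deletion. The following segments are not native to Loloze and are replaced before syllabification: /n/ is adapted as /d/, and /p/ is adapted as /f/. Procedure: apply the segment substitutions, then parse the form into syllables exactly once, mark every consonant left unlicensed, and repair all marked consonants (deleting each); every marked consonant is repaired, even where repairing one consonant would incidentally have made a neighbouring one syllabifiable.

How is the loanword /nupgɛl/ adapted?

dugɛ

Substitution: /n/ → /d/, /p/ → /f/, giving /dufgɛl/.
The consonants /f/, /l/ cannot be parsed into a legal (C)V syllable (no codas are permitted; onsets are limited to one consonant).
Each unlicensed consonant is deleted: /f/, /l/.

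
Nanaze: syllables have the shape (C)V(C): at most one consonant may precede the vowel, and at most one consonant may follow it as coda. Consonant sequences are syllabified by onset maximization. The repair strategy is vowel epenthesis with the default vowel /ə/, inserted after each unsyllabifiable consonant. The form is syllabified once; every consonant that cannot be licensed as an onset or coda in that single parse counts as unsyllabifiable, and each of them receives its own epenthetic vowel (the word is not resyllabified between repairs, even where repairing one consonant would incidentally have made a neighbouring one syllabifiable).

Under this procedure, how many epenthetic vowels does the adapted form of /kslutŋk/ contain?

The unsyllabifiable consonants are /k/, /s/, /ŋ/, /k/; each receives one epenthetic vowel.

4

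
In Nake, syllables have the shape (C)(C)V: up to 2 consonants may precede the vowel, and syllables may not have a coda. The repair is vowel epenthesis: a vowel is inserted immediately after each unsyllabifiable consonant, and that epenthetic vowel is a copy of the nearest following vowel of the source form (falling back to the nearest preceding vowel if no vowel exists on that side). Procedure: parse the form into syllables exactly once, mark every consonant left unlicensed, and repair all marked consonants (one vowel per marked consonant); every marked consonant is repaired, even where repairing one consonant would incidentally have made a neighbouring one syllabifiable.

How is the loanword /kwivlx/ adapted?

Syllabifying with onset maximization leaves /v/, /l/, /x/ stranded (no codas are permitted; onsets may contain at most 2 consonants).
Epenthesis after each stranded consonant: /v/ → /vi/, /l/ → /li/, /x/ → /xi/.

kwivilixi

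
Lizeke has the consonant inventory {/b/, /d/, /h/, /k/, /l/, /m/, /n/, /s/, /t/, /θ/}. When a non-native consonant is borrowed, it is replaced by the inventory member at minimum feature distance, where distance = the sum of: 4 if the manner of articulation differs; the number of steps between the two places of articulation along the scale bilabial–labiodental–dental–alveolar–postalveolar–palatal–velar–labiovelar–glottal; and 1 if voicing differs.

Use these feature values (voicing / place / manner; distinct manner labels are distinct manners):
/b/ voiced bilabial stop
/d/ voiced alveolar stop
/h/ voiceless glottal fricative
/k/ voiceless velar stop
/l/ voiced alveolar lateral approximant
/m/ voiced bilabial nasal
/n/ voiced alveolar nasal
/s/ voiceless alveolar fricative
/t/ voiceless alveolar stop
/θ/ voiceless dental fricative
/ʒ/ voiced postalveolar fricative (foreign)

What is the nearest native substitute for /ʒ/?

s

/s/ is closest: same manner (fricative), place distance 1 (postalveolar→alveolar), voicing differs (+1); total 2. Next closest is /θ/ at distance 3.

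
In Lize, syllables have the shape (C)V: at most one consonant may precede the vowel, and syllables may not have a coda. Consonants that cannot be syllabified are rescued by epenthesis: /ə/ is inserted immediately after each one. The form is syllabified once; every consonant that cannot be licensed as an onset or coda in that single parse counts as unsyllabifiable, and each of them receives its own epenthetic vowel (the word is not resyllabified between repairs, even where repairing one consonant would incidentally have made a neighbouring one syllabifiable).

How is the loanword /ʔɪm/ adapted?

The consonants /m/ cannot be parsed into a legal (C)V syllable (no codas are permitted; onsets are limited to one consonant).
Inserting the epenthetic vowel yields /m/ → /mə/.

ʔɪmə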